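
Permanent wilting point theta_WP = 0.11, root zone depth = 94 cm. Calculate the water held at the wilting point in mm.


Step 1: Water (mm) = theta_WP * depth * 10
Step 2: Water = 0.11 * 94 * 10
Step 3: Water = 103.4 mm

103.4


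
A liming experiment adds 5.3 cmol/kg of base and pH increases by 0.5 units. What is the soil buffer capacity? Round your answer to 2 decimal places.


Step 1: BC = change in base / change in pH
Step 2: BC = 5.3 / 0.5
Step 3: BC = 10.6 cmol/(kg*pH unit)

10.6


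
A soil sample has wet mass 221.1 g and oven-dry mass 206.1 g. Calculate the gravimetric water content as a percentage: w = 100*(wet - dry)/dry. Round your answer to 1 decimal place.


Step 1: Water mass = wet - dry = 221.1 - 206.1 = 15.0 g
Step 2: w = 100 * water mass / dry mass
Step 3: w = 100 * 15.0 / 206.1 = 7.3%

7.3


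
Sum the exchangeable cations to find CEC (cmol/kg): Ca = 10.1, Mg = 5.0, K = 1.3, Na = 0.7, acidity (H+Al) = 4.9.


Step 1: CEC = Ca + Mg + K + Na + (H+Al)
Step 2: CEC = 10.1 + 5.0 + 1.3 + 0.7 + 4.9
Step 3: CEC = 22.0 cmol/kg

22.0


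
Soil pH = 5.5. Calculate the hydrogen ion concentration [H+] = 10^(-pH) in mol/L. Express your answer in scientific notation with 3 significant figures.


Step 1: [H+] = 10^(-pH)
Step 2: [H+] = 10^(-5.5)
Step 3: [H+] = 3.16e-06 mol/L

3.16e-06


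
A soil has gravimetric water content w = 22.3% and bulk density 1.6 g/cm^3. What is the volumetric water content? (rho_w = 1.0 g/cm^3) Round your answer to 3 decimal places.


Step 1: theta = (w / 100) * BD / rho_w
Step 2: theta = (22.3 / 100) * 1.6 / 1.0
Step 3: theta = 0.223 * 1.6
Step 4: theta = 0.357

0.357


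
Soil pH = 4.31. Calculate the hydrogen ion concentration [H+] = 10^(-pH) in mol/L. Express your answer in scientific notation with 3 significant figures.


Step 1: [H+] = 10^(-pH)
Step 2: [H+] = 10^(-4.31)
Step 3: [H+] = 4.90e-05 mol/L

4.90e-05


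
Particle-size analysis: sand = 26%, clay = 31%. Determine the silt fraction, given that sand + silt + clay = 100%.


Step 1: sand + silt + clay = 100%
Step 2: silt = 100 - sand - clay
Step 3: silt = 100 - 26 - 31
Step 4: silt = 43%

43


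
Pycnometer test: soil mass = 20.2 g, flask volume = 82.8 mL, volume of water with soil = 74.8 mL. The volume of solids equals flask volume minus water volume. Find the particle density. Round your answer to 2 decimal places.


Step 1: Volume of solids = flask volume - water volume with soil
Step 2: V_solids = 82.8 - 74.8 = 8.0 mL
Step 3: Particle density = mass / V_solids = 20.2 / 8.0 = 2.53 g/cm^3

2.53


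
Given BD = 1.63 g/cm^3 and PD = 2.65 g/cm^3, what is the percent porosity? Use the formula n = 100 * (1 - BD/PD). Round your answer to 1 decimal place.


Step 1: Formula: n = 100 * (1 - BD / PD)
Step 2: n = 100 * (1 - 1.63 / 2.65)
Step 3: n = 100 * (1 - 0.61509)
Step 4: n = 38.5%

38.5


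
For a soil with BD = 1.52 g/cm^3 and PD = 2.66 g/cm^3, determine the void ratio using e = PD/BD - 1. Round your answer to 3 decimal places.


Step 1: e = PD / BD - 1
Step 2: e = 2.66 / 1.52 - 1
Step 3: e = 1.75 - 1
Step 4: e = 0.75

0.75


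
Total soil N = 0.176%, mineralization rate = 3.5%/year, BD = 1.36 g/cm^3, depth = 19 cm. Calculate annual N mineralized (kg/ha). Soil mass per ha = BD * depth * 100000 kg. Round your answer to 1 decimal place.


Step 1: Soil mass per ha = BD * depth * 100000 = 1.36 * 19 * 100000 = 2584000 kg
Step 2: Total N pool = soil mass * N%/100 = 2584000 * 0.176/100 = 4547.84 kg/ha
Step 3: N mineralized = N pool * rate%/100 = 4547.84 * 3.5/100 = 159.2 kg/ha/yr

159.2


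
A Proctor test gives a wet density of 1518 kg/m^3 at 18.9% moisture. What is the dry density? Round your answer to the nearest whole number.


Step 1: Dry density = wet density / (1 + w/100)
Step 2: Dry density = 1518 / (1 + 18.9/100)
Step 3: Dry density = 1518 / 1.189
Step 4: Dry density = 1277 kg/m^3

1277


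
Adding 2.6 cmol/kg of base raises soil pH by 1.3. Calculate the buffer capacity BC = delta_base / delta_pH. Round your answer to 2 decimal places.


Step 1: BC = change in base / change in pH
Step 2: BC = 2.6 / 1.3
Step 3: BC = 2.0 cmol/(kg*pH unit)

2.0


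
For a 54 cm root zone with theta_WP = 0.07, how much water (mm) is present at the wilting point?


Step 1: Water (mm) = theta_WP * depth * 10
Step 2: Water = 0.07 * 54 * 10
Step 3: Water = 37.8 mm

37.8


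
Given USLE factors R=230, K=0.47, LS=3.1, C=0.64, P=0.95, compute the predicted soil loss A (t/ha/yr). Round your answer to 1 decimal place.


Step 1: A = R * K * LS * C * P
Step 2: R * K = 230 * 0.47 = 108.1
Step 3: (R*K) * LS = 108.1 * 3.1 = 335.11
Step 4: * C * P = 335.11 * 0.64 * 0.95 = 203.7
Step 5: A = 203.7 t/(ha*yr)

203.7


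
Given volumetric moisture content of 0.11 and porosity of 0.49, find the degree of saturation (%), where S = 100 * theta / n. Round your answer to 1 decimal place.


Step 1: S = 100 * theta_v / n
Step 2: S = 100 * 0.11 / 0.49
Step 3: S = 22.4%

22.4


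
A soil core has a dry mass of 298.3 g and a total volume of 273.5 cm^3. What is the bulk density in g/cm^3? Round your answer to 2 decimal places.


Step 1: Identify the formula: BD = dry mass / volume
Step 2: Substitute values: BD = 298.3 / 273.5
Step 3: BD = 1.09 g/cm^3

1.09


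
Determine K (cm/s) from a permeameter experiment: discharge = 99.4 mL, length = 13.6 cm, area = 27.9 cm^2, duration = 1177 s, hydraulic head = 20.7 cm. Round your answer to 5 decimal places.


Step 1: K = Q * L / (A * t * h)
Step 2: Numerator = 99.4 * 13.6 = 1351.84
Step 3: Denominator = 27.9 * 1177 * 20.7 = 679752.81
Step 4: K = 1351.84 / 679752.81 = 0.00199 cm/s

0.00199


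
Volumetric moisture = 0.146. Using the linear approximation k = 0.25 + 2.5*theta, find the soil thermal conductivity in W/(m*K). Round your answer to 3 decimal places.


Step 1: k = 0.25 + 2.5 * theta
Step 2: k = 0.25 + 2.5 * 0.146
Step 3: k = 0.25 + 0.365
Step 4: k = 0.615 W/(m*K)

0.615


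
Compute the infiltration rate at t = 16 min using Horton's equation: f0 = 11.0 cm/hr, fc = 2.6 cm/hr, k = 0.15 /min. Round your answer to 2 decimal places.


Step 1: f = fc + (f0 - fc) * exp(-k * t)
Step 2: exp(-0.15 * 16) = 0.090718
Step 3: f = 2.6 + (11.0 - 2.6) * 0.090718
Step 4: f = 2.6 + 8.4 * 0.090718
Step 5: f = 3.36 cm/hr

3.36


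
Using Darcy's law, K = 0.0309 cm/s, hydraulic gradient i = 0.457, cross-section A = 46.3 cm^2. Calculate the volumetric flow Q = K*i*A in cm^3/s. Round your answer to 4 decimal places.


Step 1: Apply Darcy's law: Q = K * i * A
Step 2: Q = 0.0309 * 0.457 * 46.3
Step 3: Q = 0.6538 cm^3/s

0.6538


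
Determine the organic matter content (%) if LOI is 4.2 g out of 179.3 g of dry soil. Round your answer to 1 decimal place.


Step 1: OM% = 100 * LOI / sample mass
Step 2: OM = 100 * 4.2 / 179.3
Step 3: OM = 2.3%

2.3


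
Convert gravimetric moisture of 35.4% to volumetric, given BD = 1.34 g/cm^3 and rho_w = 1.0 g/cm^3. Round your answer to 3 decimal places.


Step 1: theta = (w / 100) * BD / rho_w
Step 2: theta = (35.4 / 100) * 1.34 / 1.0
Step 3: theta = 0.354 * 1.34
Step 4: theta = 0.474

0.474


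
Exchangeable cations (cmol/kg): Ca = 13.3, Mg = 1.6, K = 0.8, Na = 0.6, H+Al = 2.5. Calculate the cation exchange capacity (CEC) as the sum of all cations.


Step 1: CEC = Ca + Mg + K + Na + (H+Al)
Step 2: CEC = 13.3 + 1.6 + 0.8 + 0.6 + 2.5
Step 3: CEC = 18.8 cmol/kg

18.8


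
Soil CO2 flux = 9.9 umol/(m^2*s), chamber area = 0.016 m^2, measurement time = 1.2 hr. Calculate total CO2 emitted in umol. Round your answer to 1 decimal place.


Step 1: Convert time to seconds: 1.2 hr * 3600 = 4320.0 s
Step 2: Total = flux * area * time_s
Step 3: Total = 9.9 * 0.016 * 4320.0
Step 4: Total = 684.3 umol

684.3


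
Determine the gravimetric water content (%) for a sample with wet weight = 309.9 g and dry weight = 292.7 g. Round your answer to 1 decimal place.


Step 1: Water mass = wet - dry = 309.9 - 292.7 = 17.2 g
Step 2: w = 100 * water mass / dry mass
Step 3: w = 100 * 17.2 / 292.7 = 5.9%

5.9


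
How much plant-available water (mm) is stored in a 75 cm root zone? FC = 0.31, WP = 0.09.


Step 1: Available water = (FC - WP) * depth * 10
Step 2: AW = (0.31 - 0.09) * 75 * 10
Step 3: AW = 0.22 * 75 * 10
Step 4: AW = 165.0 mm

165.0


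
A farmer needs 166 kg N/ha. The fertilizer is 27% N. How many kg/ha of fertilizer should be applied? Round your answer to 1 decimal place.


Step 1: Fertilizer rate = target N / (N content / 100)
Step 2: Rate = 166 / (27 / 100)
Step 3: Rate = 166 / 0.27
Step 4: Rate = 614.8 kg/ha

614.8


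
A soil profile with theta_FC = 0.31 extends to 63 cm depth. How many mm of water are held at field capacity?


Step 1: Water (mm) = theta_FC * depth (cm) * 10
Step 2: Water = 0.31 * 63 * 10
Step 3: Water = 195.3 mm

195.3


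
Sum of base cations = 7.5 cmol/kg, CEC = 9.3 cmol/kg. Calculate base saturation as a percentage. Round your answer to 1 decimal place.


Step 1: BS = 100 * (sum of bases) / CEC
Step 2: BS = 100 * 7.5 / 9.3
Step 3: BS = 80.6%

80.6


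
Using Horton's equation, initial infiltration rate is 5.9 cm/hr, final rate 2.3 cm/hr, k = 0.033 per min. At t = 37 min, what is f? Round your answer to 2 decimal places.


Step 1: f = fc + (f0 - fc) * exp(-k * t)
Step 2: exp(-0.033 * 37) = 0.294935
Step 3: f = 2.3 + (5.9 - 2.3) * 0.294935
Step 4: f = 2.3 + 3.6 * 0.294935
Step 5: f = 3.36 cm/hr

3.36


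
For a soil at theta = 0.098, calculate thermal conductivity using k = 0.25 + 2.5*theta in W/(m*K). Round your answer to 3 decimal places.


Step 1: k = 0.25 + 2.5 * theta
Step 2: k = 0.25 + 2.5 * 0.098
Step 3: k = 0.25 + 0.245
Step 4: k = 0.495 W/(m*K)

0.495


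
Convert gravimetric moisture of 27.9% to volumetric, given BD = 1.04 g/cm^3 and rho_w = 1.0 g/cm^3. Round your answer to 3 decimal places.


Step 1: theta = (w / 100) * BD / rho_w
Step 2: theta = (27.9 / 100) * 1.04 / 1.0
Step 3: theta = 0.279 * 1.04
Step 4: theta = 0.29

0.29


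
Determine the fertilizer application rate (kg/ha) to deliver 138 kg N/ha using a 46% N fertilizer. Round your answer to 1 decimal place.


Step 1: Fertilizer rate = target N / (N content / 100)
Step 2: Rate = 138 / (46 / 100)
Step 3: Rate = 138 / 0.46
Step 4: Rate = 300.0 kg/ha

300.0


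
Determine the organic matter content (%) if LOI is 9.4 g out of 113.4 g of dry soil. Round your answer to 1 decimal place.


Step 1: OM% = 100 * LOI / sample mass
Step 2: OM = 100 * 9.4 / 113.4
Step 3: OM = 8.3%

8.3


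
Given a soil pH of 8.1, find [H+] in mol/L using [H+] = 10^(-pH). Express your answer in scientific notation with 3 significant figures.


Step 1: [H+] = 10^(-pH)
Step 2: [H+] = 10^(-8.1)
Step 3: [H+] = 7.94e-09 mol/L

7.94e-09


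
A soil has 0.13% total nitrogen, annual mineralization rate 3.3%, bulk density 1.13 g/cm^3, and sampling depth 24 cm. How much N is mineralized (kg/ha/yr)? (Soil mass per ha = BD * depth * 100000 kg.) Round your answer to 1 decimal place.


Step 1: Soil mass per ha = BD * depth * 100000 = 1.13 * 24 * 100000 = 2712000 kg
Step 2: Total N pool = soil mass * N%/100 = 2712000 * 0.13/100 = 3525.6 kg/ha
Step 3: N mineralized = N pool * rate%/100 = 3525.6 * 3.3/100 = 116.3 kg/ha/yr

116.3


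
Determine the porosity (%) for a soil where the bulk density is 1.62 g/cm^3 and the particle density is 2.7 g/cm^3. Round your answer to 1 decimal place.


Step 1: Formula: n = 100 * (1 - BD / PD)
Step 2: n = 100 * (1 - 1.62 / 2.7)
Step 3: n = 100 * (1 - 0.6)
Step 4: n = 40.0%

40.0


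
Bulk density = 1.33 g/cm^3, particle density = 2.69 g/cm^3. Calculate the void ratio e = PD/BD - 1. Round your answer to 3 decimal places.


Step 1: e = PD / BD - 1
Step 2: e = 2.69 / 1.33 - 1
Step 3: e = 2.02256 - 1
Step 4: e = 1.023

1.023


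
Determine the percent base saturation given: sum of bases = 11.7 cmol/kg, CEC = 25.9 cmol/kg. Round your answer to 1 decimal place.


Step 1: BS = 100 * (sum of bases) / CEC
Step 2: BS = 100 * 11.7 / 25.9
Step 3: BS = 45.2%

45.2


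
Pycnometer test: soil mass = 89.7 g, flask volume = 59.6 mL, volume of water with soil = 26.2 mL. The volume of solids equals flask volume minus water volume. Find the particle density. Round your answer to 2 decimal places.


Step 1: Volume of solids = flask volume - water volume with soil
Step 2: V_solids = 59.6 - 26.2 = 33.4 mL
Step 3: Particle density = mass / V_solids = 89.7 / 33.4 = 2.69 g/cm^3

2.69


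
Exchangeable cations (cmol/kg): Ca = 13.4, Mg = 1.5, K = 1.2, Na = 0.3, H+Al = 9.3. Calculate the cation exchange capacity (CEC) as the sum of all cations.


Step 1: CEC = Ca + Mg + K + Na + (H+Al)
Step 2: CEC = 13.4 + 1.5 + 1.2 + 0.3 + 9.3
Step 3: CEC = 25.7 cmol/kg

25.7


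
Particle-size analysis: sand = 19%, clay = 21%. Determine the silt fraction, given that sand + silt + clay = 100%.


Step 1: sand + silt + clay = 100%
Step 2: silt = 100 - sand - clay
Step 3: silt = 100 - 19 - 21
Step 4: silt = 60%

60


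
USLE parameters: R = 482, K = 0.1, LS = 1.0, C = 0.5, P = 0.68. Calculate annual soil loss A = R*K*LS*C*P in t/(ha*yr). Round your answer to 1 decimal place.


Step 1: A = R * K * LS * C * P
Step 2: R * K = 482 * 0.1 = 48.2
Step 3: (R*K) * LS = 48.2 * 1.0 = 48.2
Step 4: * C * P = 48.2 * 0.5 * 0.68 = 16.4
Step 5: A = 16.4 t/(ha*yr)

16.4


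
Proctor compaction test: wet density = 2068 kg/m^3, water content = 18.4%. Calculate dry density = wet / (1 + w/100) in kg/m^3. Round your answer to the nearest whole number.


Step 1: Dry density = wet density / (1 + w/100)
Step 2: Dry density = 2068 / (1 + 18.4/100)
Step 3: Dry density = 2068 / 1.184
Step 4: Dry density = 1747 kg/m^3

1747


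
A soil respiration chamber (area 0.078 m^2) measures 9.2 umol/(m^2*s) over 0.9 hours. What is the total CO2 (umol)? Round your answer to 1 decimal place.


Step 1: Convert time to seconds: 0.9 hr * 3600 = 3240.0 s
Step 2: Total = flux * area * time_s
Step 3: Total = 9.2 * 0.078 * 3240.0
Step 4: Total = 2325.0 umol

2325.0


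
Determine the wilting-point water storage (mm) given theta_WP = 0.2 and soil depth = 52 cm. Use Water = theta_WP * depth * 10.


Step 1: Water (mm) = theta_WP * depth * 10
Step 2: Water = 0.2 * 52 * 10
Step 3: Water = 104.0 mm

104.0


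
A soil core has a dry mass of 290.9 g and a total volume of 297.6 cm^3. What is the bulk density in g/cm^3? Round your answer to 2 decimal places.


Step 1: Identify the formula: BD = dry mass / volume
Step 2: Substitute values: BD = 290.9 / 297.6
Step 3: BD = 0.98 g/cm^3

0.98


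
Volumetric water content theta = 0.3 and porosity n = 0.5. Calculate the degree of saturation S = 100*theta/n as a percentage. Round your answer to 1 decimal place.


Step 1: S = 100 * theta_v / n
Step 2: S = 100 * 0.3 / 0.5
Step 3: S = 60.0%

60.0


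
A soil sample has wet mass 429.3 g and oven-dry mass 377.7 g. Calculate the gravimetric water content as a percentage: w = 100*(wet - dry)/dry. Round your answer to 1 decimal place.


Step 1: Water mass = wet - dry = 429.3 - 377.7 = 51.6 g
Step 2: w = 100 * water mass / dry mass
Step 3: w = 100 * 51.6 / 377.7 = 13.7%

13.7


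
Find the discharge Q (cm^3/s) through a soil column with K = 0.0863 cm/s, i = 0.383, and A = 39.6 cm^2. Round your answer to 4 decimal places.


Step 1: Apply Darcy's law: Q = K * i * A
Step 2: Q = 0.0863 * 0.383 * 39.6
Step 3: Q = 1.3089 cm^3/s

1.3089


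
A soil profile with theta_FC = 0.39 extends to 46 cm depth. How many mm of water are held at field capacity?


Step 1: Water (mm) = theta_FC * depth (cm) * 10
Step 2: Water = 0.39 * 46 * 10
Step 3: Water = 179.4 mm

179.4


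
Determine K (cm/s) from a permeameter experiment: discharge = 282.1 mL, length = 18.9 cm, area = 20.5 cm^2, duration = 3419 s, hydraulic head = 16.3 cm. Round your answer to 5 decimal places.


Step 1: K = Q * L / (A * t * h)
Step 2: Numerator = 282.1 * 18.9 = 5331.69
Step 3: Denominator = 20.5 * 3419 * 16.3 = 1142458.85
Step 4: K = 5331.69 / 1142458.85 = 0.00467 cm/s

0.00467


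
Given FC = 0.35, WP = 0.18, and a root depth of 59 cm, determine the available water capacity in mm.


Step 1: Available water = (FC - WP) * depth * 10
Step 2: AW = (0.35 - 0.18) * 59 * 10
Step 3: AW = 0.17 * 59 * 10
Step 4: AW = 100.3 mm

100.3


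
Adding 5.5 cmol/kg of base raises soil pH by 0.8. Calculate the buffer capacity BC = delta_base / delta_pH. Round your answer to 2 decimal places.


Step 1: BC = change in base / change in pH
Step 2: BC = 5.5 / 0.8
Step 3: BC = 6.88 cmol/(kg*pH unit)

6.88


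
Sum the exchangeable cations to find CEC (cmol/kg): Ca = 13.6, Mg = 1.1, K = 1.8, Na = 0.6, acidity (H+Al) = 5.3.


Step 1: CEC = Ca + Mg + K + Na + (H+Al)
Step 2: CEC = 13.6 + 1.1 + 1.8 + 0.6 + 5.3
Step 3: CEC = 22.4 cmol/kg

22.4


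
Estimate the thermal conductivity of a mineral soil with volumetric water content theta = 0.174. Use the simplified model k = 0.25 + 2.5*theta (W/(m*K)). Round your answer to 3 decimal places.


Step 1: k = 0.25 + 2.5 * theta
Step 2: k = 0.25 + 2.5 * 0.174
Step 3: k = 0.25 + 0.435
Step 4: k = 0.685 W/(m*K)

0.685


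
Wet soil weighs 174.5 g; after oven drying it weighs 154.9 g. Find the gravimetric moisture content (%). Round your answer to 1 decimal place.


Step 1: Water mass = wet - dry = 174.5 - 154.9 = 19.6 g
Step 2: w = 100 * water mass / dry mass
Step 3: w = 100 * 19.6 / 154.9 = 12.7%

12.7


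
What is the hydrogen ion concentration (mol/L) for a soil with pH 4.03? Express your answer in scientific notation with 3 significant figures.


Step 1: [H+] = 10^(-pH)
Step 2: [H+] = 10^(-4.03)
Step 3: [H+] = 9.33e-05 mol/L

9.33e-05


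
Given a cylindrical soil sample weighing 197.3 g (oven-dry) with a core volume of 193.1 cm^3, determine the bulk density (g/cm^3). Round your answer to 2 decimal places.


Step 1: Identify the formula: BD = dry mass / volume
Step 2: Substitute values: BD = 197.3 / 193.1
Step 3: BD = 1.02 g/cm^3

1.02


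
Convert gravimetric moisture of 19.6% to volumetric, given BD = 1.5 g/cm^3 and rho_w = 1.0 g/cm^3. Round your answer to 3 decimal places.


Step 1: theta = (w / 100) * BD / rho_w
Step 2: theta = (19.6 / 100) * 1.5 / 1.0
Step 3: theta = 0.196 * 1.5
Step 4: theta = 0.294

0.294


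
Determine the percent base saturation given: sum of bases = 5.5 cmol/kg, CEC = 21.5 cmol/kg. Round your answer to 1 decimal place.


Step 1: BS = 100 * (sum of bases) / CEC
Step 2: BS = 100 * 5.5 / 21.5
Step 3: BS = 25.6%

25.6


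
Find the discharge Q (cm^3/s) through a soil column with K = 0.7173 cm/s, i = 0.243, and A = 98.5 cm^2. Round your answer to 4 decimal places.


Step 1: Apply Darcy's law: Q = K * i * A
Step 2: Q = 0.7173 * 0.243 * 98.5
Step 3: Q = 17.1689 cm^3/s

17.1689


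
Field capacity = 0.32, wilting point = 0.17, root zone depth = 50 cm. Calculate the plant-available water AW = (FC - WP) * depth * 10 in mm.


Step 1: Available water = (FC - WP) * depth * 10
Step 2: AW = (0.32 - 0.17) * 50 * 10
Step 3: AW = 0.15 * 50 * 10
Step 4: AW = 75.0 mm

75.0


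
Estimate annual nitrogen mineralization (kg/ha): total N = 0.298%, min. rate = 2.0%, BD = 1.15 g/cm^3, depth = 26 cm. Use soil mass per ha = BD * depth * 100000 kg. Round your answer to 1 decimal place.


Step 1: Soil mass per ha = BD * depth * 100000 = 1.15 * 26 * 100000 = 2990000 kg
Step 2: Total N pool = soil mass * N%/100 = 2990000 * 0.298/100 = 8910.2 kg/ha
Step 3: N mineralized = N pool * rate%/100 = 8910.2 * 2.0/100 = 178.2 kg/ha/yr

178.2


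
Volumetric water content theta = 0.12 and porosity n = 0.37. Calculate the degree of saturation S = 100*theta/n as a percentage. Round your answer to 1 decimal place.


Step 1: S = 100 * theta_v / n
Step 2: S = 100 * 0.12 / 0.37
Step 3: S = 32.4%

32.4


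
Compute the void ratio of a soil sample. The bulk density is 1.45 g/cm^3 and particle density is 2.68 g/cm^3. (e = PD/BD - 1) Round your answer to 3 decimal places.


Step 1: e = PD / BD - 1
Step 2: e = 2.68 / 1.45 - 1
Step 3: e = 1.84828 - 1
Step 4: e = 0.848

0.848


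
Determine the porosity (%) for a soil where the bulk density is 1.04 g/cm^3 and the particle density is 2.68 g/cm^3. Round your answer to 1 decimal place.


Step 1: Formula: n = 100 * (1 - BD / PD)
Step 2: n = 100 * (1 - 1.04 / 2.68)
Step 3: n = 100 * (1 - 0.38806)
Step 4: n = 61.2%

61.2


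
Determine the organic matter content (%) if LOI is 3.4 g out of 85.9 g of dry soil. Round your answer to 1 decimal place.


Step 1: OM% = 100 * LOI / sample mass
Step 2: OM = 100 * 3.4 / 85.9
Step 3: OM = 4.0%

4.0


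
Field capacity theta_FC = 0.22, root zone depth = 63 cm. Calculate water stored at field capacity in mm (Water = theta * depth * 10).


Step 1: Water (mm) = theta_FC * depth (cm) * 10
Step 2: Water = 0.22 * 63 * 10
Step 3: Water = 138.6 mm

138.6


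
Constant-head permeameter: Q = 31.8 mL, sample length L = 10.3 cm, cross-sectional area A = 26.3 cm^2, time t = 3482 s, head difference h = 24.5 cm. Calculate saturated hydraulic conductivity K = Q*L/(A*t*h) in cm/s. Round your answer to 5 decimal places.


Step 1: K = Q * L / (A * t * h)
Step 2: Numerator = 31.8 * 10.3 = 327.54
Step 3: Denominator = 26.3 * 3482 * 24.5 = 2243626.7
Step 4: K = 327.54 / 2243626.7 = 0.00015 cm/s

0.00015


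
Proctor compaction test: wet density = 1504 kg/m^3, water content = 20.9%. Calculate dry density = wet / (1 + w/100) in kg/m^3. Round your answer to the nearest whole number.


Step 1: Dry density = wet density / (1 + w/100)
Step 2: Dry density = 1504 / (1 + 20.9/100)
Step 3: Dry density = 1504 / 1.209
Step 4: Dry density = 1244 kg/m^3

1244


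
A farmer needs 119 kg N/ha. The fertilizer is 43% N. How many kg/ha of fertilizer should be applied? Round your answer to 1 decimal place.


Step 1: Fertilizer rate = target N / (N content / 100)
Step 2: Rate = 119 / (43 / 100)
Step 3: Rate = 119 / 0.43
Step 4: Rate = 276.7 kg/ha

276.7


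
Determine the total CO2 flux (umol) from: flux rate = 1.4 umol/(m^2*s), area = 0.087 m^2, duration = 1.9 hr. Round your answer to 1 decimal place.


Step 1: Convert time to seconds: 1.9 hr * 3600 = 6840.0 s
Step 2: Total = flux * area * time_s
Step 3: Total = 1.4 * 0.087 * 6840.0
Step 4: Total = 833.1 umol

833.1


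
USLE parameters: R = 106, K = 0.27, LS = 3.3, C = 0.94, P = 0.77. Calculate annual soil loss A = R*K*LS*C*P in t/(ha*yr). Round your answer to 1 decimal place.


Step 1: A = R * K * LS * C * P
Step 2: R * K = 106 * 0.27 = 28.62
Step 3: (R*K) * LS = 28.62 * 3.3 = 94.446
Step 4: * C * P = 94.446 * 0.94 * 0.77 = 68.4
Step 5: A = 68.4 t/(ha*yr)

68.4


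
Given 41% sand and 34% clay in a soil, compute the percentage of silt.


Step 1: sand + silt + clay = 100%
Step 2: silt = 100 - sand - clay
Step 3: silt = 100 - 41 - 34
Step 4: silt = 25%

25


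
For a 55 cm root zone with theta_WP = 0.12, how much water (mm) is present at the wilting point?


Step 1: Water (mm) = theta_WP * depth * 10
Step 2: Water = 0.12 * 55 * 10
Step 3: Water = 66.0 mm

66.0


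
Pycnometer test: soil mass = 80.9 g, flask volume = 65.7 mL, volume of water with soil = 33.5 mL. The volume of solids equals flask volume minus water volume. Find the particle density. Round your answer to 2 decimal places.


Step 1: Volume of solids = flask volume - water volume with soil
Step 2: V_solids = 65.7 - 33.5 = 32.2 mL
Step 3: Particle density = mass / V_solids = 80.9 / 32.2 = 2.51 g/cm^3

2.51


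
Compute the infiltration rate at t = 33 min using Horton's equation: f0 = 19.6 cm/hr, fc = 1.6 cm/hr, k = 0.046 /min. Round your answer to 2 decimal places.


Step 1: f = fc + (f0 - fc) * exp(-k * t)
Step 2: exp(-0.046 * 33) = 0.21915
Step 3: f = 1.6 + (19.6 - 1.6) * 0.21915
Step 4: f = 1.6 + 18.0 * 0.21915
Step 5: f = 5.54 cm/hr

5.54


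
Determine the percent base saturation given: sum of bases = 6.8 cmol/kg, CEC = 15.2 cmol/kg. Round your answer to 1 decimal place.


Step 1: BS = 100 * (sum of bases) / CEC
Step 2: BS = 100 * 6.8 / 15.2
Step 3: BS = 44.7%

44.7


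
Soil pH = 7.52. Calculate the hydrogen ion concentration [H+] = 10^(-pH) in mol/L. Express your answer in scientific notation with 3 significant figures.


Step 1: [H+] = 10^(-pH)
Step 2: [H+] = 10^(-7.52)
Step 3: [H+] = 3.02e-08 mol/L

3.02e-08


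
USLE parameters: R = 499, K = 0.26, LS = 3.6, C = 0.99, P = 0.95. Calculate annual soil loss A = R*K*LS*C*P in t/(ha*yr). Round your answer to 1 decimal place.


Step 1: A = R * K * LS * C * P
Step 2: R * K = 499 * 0.26 = 129.74
Step 3: (R*K) * LS = 129.74 * 3.6 = 467.064
Step 4: * C * P = 467.064 * 0.99 * 0.95 = 439.3
Step 5: A = 439.3 t/(ha*yr)

439.3


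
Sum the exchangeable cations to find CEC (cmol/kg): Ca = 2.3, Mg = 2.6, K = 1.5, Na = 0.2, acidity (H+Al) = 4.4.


Step 1: CEC = Ca + Mg + K + Na + (H+Al)
Step 2: CEC = 2.3 + 2.6 + 1.5 + 0.2 + 4.4
Step 3: CEC = 11.0 cmol/kg

11.0


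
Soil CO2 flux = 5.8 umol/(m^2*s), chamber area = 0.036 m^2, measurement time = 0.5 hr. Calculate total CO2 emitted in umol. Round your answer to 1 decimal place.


Step 1: Convert time to seconds: 0.5 hr * 3600 = 1800.0 s
Step 2: Total = flux * area * time_s
Step 3: Total = 5.8 * 0.036 * 1800.0
Step 4: Total = 375.8 umol

375.8


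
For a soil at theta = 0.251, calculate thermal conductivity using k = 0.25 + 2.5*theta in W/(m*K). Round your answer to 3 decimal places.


Step 1: k = 0.25 + 2.5 * theta
Step 2: k = 0.25 + 2.5 * 0.251
Step 3: k = 0.25 + 0.628
Step 4: k = 0.878 W/(m*K)

0.878


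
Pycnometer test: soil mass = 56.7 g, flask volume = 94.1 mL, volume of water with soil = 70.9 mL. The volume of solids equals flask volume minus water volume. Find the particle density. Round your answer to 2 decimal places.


Step 1: Volume of solids = flask volume - water volume with soil
Step 2: V_solids = 94.1 - 70.9 = 23.2 mL
Step 3: Particle density = mass / V_solids = 56.7 / 23.2 = 2.44 g/cm^3

2.44


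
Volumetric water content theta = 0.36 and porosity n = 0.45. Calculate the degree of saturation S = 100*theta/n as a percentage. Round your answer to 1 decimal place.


Step 1: S = 100 * theta_v / n
Step 2: S = 100 * 0.36 / 0.45
Step 3: S = 80.0%

80.0


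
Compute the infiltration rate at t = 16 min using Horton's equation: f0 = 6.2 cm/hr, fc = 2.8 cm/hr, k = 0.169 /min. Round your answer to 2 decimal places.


Step 1: f = fc + (f0 - fc) * exp(-k * t)
Step 2: exp(-0.169 * 16) = 0.066937
Step 3: f = 2.8 + (6.2 - 2.8) * 0.066937
Step 4: f = 2.8 + 3.4 * 0.066937
Step 5: f = 3.03 cm/hr

3.03


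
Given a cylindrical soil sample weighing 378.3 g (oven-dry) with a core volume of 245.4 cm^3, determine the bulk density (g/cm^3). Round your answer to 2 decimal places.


Step 1: Identify the formula: BD = dry mass / volume
Step 2: Substitute values: BD = 378.3 / 245.4
Step 3: BD = 1.54 g/cm^3

1.54


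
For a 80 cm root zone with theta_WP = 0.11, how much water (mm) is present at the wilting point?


Step 1: Water (mm) = theta_WP * depth * 10
Step 2: Water = 0.11 * 80 * 10
Step 3: Water = 88.0 mm

88.0


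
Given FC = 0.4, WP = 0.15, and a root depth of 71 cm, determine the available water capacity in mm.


Step 1: Available water = (FC - WP) * depth * 10
Step 2: AW = (0.4 - 0.15) * 71 * 10
Step 3: AW = 0.25 * 71 * 10
Step 4: AW = 177.5 mm

177.5


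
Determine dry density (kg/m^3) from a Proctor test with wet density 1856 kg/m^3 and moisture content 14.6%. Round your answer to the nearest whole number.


Step 1: Dry density = wet density / (1 + w/100)
Step 2: Dry density = 1856 / (1 + 14.6/100)
Step 3: Dry density = 1856 / 1.146
Step 4: Dry density = 1620 kg/m^3

1620


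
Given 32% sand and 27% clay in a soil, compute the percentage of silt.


Step 1: sand + silt + clay = 100%
Step 2: silt = 100 - sand - clay
Step 3: silt = 100 - 32 - 27
Step 4: silt = 41%

41


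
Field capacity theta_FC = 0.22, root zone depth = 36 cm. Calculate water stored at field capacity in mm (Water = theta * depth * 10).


Step 1: Water (mm) = theta_FC * depth (cm) * 10
Step 2: Water = 0.22 * 36 * 10
Step 3: Water = 79.2 mm

79.2


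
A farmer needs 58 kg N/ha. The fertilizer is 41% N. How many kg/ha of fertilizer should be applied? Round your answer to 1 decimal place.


Step 1: Fertilizer rate = target N / (N content / 100)
Step 2: Rate = 58 / (41 / 100)
Step 3: Rate = 58 / 0.41
Step 4: Rate = 141.5 kg/ha

141.5


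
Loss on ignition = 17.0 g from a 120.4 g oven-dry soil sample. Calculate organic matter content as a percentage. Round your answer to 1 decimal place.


Step 1: OM% = 100 * LOI / sample mass
Step 2: OM = 100 * 17.0 / 120.4
Step 3: OM = 14.1%

14.1


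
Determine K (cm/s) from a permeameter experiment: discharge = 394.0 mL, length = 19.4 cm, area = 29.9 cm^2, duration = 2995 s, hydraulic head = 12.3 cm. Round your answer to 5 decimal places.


Step 1: K = Q * L / (A * t * h)
Step 2: Numerator = 394.0 * 19.4 = 7643.6
Step 3: Denominator = 29.9 * 2995 * 12.3 = 1101471.15
Step 4: K = 7643.6 / 1101471.15 = 0.00694 cm/s

0.00694


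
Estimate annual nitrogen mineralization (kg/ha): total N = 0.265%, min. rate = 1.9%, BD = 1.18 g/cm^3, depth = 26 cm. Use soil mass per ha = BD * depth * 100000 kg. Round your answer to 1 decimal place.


Step 1: Soil mass per ha = BD * depth * 100000 = 1.18 * 26 * 100000 = 3068000 kg
Step 2: Total N pool = soil mass * N%/100 = 3068000 * 0.265/100 = 8130.2 kg/ha
Step 3: N mineralized = N pool * rate%/100 = 8130.2 * 1.9/100 = 154.5 kg/ha/yr

154.5


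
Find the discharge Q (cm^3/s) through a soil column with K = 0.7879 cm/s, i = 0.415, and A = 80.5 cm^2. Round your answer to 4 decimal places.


Step 1: Apply Darcy's law: Q = K * i * A
Step 2: Q = 0.7879 * 0.415 * 80.5
Step 3: Q = 26.3218 cm^3/s

26.3218


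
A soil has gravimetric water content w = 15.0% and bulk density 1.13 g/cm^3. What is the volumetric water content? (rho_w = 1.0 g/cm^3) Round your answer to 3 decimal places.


Step 1: theta = (w / 100) * BD / rho_w
Step 2: theta = (15.0 / 100) * 1.13 / 1.0
Step 3: theta = 0.15 * 1.13
Step 4: theta = 0.17

0.17


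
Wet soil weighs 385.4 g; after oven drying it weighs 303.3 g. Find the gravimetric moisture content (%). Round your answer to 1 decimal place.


Step 1: Water mass = wet - dry = 385.4 - 303.3 = 82.1 g
Step 2: w = 100 * water mass / dry mass
Step 3: w = 100 * 82.1 / 303.3 = 27.1%

27.1


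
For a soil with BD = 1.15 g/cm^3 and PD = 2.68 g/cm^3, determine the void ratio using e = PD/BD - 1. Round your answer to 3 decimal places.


Step 1: e = PD / BD - 1
Step 2: e = 2.68 / 1.15 - 1
Step 3: e = 2.33043 - 1
Step 4: e = 1.33

1.33


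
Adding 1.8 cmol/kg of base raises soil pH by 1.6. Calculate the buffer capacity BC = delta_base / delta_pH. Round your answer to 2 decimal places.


Step 1: BC = change in base / change in pH
Step 2: BC = 1.8 / 1.6
Step 3: BC = 1.13 cmol/(kg*pH unit)

1.13


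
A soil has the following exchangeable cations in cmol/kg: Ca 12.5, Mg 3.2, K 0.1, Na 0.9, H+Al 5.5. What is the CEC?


Step 1: CEC = Ca + Mg + K + Na + (H+Al)
Step 2: CEC = 12.5 + 3.2 + 0.1 + 0.9 + 5.5
Step 3: CEC = 22.2 cmol/kg

22.2


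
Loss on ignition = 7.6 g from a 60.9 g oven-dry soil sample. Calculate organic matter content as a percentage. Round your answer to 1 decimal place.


Step 1: OM% = 100 * LOI / sample mass
Step 2: OM = 100 * 7.6 / 60.9
Step 3: OM = 12.5%

12.5


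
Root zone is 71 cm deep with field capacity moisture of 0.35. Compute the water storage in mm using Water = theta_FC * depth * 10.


Step 1: Water (mm) = theta_FC * depth (cm) * 10
Step 2: Water = 0.35 * 71 * 10
Step 3: Water = 248.5 mm

248.5


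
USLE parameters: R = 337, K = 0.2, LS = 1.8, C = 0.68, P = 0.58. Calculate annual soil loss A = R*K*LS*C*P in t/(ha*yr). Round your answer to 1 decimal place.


Step 1: A = R * K * LS * C * P
Step 2: R * K = 337 * 0.2 = 67.4
Step 3: (R*K) * LS = 67.4 * 1.8 = 121.32
Step 4: * C * P = 121.32 * 0.68 * 0.58 = 47.8
Step 5: A = 47.8 t/(ha*yr)

47.8


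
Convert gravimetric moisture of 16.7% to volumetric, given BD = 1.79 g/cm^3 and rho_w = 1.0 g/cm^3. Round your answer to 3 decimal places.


Step 1: theta = (w / 100) * BD / rho_w
Step 2: theta = (16.7 / 100) * 1.79 / 1.0
Step 3: theta = 0.167 * 1.79
Step 4: theta = 0.299

0.299


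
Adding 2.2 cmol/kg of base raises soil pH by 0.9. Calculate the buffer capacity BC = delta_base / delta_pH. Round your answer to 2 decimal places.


Step 1: BC = change in base / change in pH
Step 2: BC = 2.2 / 0.9
Step 3: BC = 2.44 cmol/(kg*pH unit)

2.44


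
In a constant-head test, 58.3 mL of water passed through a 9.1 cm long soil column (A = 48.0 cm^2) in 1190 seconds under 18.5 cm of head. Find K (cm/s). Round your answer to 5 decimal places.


Step 1: K = Q * L / (A * t * h)
Step 2: Numerator = 58.3 * 9.1 = 530.53
Step 3: Denominator = 48.0 * 1190 * 18.5 = 1056720.0
Step 4: K = 530.53 / 1056720.0 = 0.0005 cm/s

0.0005


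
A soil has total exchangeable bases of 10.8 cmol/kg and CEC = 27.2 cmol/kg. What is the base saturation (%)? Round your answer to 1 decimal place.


Step 1: BS = 100 * (sum of bases) / CEC
Step 2: BS = 100 * 10.8 / 27.2
Step 3: BS = 39.7%

39.7


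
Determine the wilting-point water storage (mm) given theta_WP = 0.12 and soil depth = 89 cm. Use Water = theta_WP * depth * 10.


Step 1: Water (mm) = theta_WP * depth * 10
Step 2: Water = 0.12 * 89 * 10
Step 3: Water = 106.8 mm

106.8


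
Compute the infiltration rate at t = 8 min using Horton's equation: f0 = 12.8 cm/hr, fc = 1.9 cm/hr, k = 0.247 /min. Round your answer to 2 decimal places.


Step 1: f = fc + (f0 - fc) * exp(-k * t)
Step 2: exp(-0.247 * 8) = 0.138623
Step 3: f = 1.9 + (12.8 - 1.9) * 0.138623
Step 4: f = 1.9 + 10.9 * 0.138623
Step 5: f = 3.41 cm/hr

3.41


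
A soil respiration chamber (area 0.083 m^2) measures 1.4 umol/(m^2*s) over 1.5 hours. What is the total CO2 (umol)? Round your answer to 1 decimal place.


Step 1: Convert time to seconds: 1.5 hr * 3600 = 5400.0 s
Step 2: Total = flux * area * time_s
Step 3: Total = 1.4 * 0.083 * 5400.0
Step 4: Total = 627.5 umol

627.5


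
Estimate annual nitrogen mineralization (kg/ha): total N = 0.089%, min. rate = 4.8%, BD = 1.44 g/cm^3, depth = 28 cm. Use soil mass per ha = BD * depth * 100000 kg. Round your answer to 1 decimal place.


Step 1: Soil mass per ha = BD * depth * 100000 = 1.44 * 28 * 100000 = 4032000 kg
Step 2: Total N pool = soil mass * N%/100 = 4032000 * 0.089/100 = 3588.48 kg/ha
Step 3: N mineralized = N pool * rate%/100 = 3588.48 * 4.8/100 = 172.2 kg/ha/yr

172.2


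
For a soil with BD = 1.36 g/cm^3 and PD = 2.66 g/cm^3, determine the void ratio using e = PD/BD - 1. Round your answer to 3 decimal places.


Step 1: e = PD / BD - 1
Step 2: e = 2.66 / 1.36 - 1
Step 3: e = 1.95588 - 1
Step 4: e = 0.956

0.956


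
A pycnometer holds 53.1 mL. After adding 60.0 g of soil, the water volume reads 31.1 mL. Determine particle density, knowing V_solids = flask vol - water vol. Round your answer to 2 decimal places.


Step 1: Volume of solids = flask volume - water volume with soil
Step 2: V_solids = 53.1 - 31.1 = 22.0 mL
Step 3: Particle density = mass / V_solids = 60.0 / 22.0 = 2.73 g/cm^3

2.73


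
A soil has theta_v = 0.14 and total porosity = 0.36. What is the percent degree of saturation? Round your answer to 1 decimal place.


Step 1: S = 100 * theta_v / n
Step 2: S = 100 * 0.14 / 0.36
Step 3: S = 38.9%

38.9


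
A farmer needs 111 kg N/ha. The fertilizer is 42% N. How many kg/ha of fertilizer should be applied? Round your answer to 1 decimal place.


Step 1: Fertilizer rate = target N / (N content / 100)
Step 2: Rate = 111 / (42 / 100)
Step 3: Rate = 111 / 0.42
Step 4: Rate = 264.3 kg/ha

264.3


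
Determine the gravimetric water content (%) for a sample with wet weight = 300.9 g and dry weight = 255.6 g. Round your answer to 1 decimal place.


Step 1: Water mass = wet - dry = 300.9 - 255.6 = 45.3 g
Step 2: w = 100 * water mass / dry mass
Step 3: w = 100 * 45.3 / 255.6 = 17.7%

17.7


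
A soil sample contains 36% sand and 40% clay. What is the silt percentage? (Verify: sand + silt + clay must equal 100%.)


Step 1: sand + silt + clay = 100%
Step 2: silt = 100 - sand - clay
Step 3: silt = 100 - 36 - 40
Step 4: silt = 24%

24


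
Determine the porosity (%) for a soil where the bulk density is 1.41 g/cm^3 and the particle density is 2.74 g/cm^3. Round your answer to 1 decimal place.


Step 1: Formula: n = 100 * (1 - BD / PD)
Step 2: n = 100 * (1 - 1.41 / 2.74)
Step 3: n = 100 * (1 - 0.5146)
Step 4: n = 48.5%

48.5


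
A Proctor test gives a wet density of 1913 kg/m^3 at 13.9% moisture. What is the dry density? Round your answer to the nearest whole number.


Step 1: Dry density = wet density / (1 + w/100)
Step 2: Dry density = 1913 / (1 + 13.9/100)
Step 3: Dry density = 1913 / 1.139
Step 4: Dry density = 1680 kg/m^3

1680


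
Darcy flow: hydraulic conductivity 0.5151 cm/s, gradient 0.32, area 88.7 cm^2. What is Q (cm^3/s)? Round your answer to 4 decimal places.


Step 1: Apply Darcy's law: Q = K * i * A
Step 2: Q = 0.5151 * 0.32 * 88.7
Step 3: Q = 14.6206 cm^3/s

14.6206


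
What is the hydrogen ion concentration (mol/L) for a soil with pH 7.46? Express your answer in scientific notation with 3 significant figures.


Step 1: [H+] = 10^(-pH)
Step 2: [H+] = 10^(-7.46)
Step 3: [H+] = 3.47e-08 mol/L

3.47e-08


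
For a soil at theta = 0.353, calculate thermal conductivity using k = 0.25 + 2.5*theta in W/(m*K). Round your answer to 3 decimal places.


Step 1: k = 0.25 + 2.5 * theta
Step 2: k = 0.25 + 2.5 * 0.353
Step 3: k = 0.25 + 0.883
Step 4: k = 1.133 W/(m*K)

1.133


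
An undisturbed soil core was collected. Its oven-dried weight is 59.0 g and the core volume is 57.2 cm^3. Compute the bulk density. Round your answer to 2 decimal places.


Step 1: Identify the formula: BD = dry mass / volume
Step 2: Substitute values: BD = 59.0 / 57.2
Step 3: BD = 1.03 g/cm^3

1.03


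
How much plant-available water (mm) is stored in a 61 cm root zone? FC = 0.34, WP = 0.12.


Step 1: Available water = (FC - WP) * depth * 10
Step 2: AW = (0.34 - 0.12) * 61 * 10
Step 3: AW = 0.22 * 61 * 10
Step 4: AW = 134.2 mm

134.2


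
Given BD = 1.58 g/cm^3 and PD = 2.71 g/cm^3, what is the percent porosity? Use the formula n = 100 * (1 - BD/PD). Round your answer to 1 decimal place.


Step 1: Formula: n = 100 * (1 - BD / PD)
Step 2: n = 100 * (1 - 1.58 / 2.71)
Step 3: n = 100 * (1 - 0.58303)
Step 4: n = 41.7%

41.7


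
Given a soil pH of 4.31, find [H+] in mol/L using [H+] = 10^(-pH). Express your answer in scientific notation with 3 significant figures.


Step 1: [H+] = 10^(-pH)
Step 2: [H+] = 10^(-4.31)
Step 3: [H+] = 4.90e-05 mol/L

4.90e-05


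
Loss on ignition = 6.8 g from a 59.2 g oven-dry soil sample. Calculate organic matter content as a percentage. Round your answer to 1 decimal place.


Step 1: OM% = 100 * LOI / sample mass
Step 2: OM = 100 * 6.8 / 59.2
Step 3: OM = 11.5%

11.5


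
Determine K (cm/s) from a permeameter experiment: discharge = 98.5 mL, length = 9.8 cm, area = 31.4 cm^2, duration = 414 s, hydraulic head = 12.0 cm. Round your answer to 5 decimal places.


Step 1: K = Q * L / (A * t * h)
Step 2: Numerator = 98.5 * 9.8 = 965.3
Step 3: Denominator = 31.4 * 414 * 12.0 = 155995.2
Step 4: K = 965.3 / 155995.2 = 0.00619 cm/s

0.00619


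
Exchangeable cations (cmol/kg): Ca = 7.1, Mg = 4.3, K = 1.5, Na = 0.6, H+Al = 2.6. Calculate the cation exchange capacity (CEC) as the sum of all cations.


Step 1: CEC = Ca + Mg + K + Na + (H+Al)
Step 2: CEC = 7.1 + 4.3 + 1.5 + 0.6 + 2.6
Step 3: CEC = 16.1 cmol/kg

16.1


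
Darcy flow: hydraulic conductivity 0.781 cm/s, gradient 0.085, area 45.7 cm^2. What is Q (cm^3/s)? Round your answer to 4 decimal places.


Step 1: Apply Darcy's law: Q = K * i * A
Step 2: Q = 0.781 * 0.085 * 45.7
Step 3: Q = 3.0338 cm^3/s

3.0338
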